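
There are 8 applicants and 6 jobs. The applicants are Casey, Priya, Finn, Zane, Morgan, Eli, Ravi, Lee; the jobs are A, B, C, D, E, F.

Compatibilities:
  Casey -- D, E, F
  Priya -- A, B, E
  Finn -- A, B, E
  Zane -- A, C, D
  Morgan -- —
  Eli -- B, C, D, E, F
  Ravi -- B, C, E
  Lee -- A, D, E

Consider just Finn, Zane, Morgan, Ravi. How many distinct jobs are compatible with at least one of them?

The union of neighbours of {Finn, Zane, Morgan, Ravi} is {A, B, C, D, E}, which has 5 elements.
Since |N(S)| = 5 ≥ |S| = 4, Hall's condition holds for this subset.

5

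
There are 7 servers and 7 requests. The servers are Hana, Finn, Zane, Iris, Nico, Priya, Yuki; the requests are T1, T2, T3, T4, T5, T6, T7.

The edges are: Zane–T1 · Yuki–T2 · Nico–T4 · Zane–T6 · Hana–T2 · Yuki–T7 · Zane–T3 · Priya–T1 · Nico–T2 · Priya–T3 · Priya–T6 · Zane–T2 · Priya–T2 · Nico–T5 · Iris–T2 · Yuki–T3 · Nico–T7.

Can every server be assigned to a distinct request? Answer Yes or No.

No

The set {Hana, Finn, Iris} has only 1 neighbour ({T2}), so by Hall's theorem at most 5 of the 7 servers can be matched.
Hence no matching covers every server.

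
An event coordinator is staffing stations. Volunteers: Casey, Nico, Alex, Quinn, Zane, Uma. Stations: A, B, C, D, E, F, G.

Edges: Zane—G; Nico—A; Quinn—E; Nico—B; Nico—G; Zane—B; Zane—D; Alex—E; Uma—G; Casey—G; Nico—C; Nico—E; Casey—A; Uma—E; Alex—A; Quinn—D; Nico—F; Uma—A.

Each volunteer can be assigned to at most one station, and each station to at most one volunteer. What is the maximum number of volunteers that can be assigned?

For example, pair Casey–G, Nico–F, Alex–A, Quinn–D, Zane–B, Uma–E.
All 6 volunteers are matched, so no larger matching exists.

6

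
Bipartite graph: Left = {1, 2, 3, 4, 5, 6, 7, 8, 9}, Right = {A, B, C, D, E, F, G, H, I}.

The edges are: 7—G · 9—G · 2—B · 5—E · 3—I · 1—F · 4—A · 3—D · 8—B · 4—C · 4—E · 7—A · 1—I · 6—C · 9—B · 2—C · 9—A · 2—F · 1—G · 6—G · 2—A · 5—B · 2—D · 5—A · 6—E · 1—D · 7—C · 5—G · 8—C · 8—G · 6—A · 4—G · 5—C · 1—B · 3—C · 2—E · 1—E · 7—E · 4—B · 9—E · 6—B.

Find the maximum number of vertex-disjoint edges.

One maximum matching: 1-I, 2-F, 3-D, 4-A, 5-G, 6-E, 7-C, 8-B.
The set {4, 5, 6, 7, 8, 9} has only 5 neighbours ({A, B, C, E, G}), so by Hall's theorem at most 8 of the 9 left vertices can be matched.

8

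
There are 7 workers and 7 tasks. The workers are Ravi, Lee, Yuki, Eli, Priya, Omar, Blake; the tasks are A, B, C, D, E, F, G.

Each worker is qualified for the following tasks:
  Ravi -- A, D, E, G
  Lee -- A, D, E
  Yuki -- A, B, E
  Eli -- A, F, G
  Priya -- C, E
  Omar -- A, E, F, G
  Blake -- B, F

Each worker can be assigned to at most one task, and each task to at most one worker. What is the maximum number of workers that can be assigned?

A valid assignment of size 7: Ravi-A, Lee-D, Yuki-E, Eli-F, Priya-C, Omar-G, Blake-B.
This saturates every worker, so 7 is the maximum.

7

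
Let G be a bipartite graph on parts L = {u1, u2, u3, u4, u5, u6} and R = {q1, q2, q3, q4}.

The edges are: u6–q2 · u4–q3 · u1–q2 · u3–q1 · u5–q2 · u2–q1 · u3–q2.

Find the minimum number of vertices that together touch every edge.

The 3 edges u1–q2, u2–q1, u4–q3 form a matching, so any vertex cover needs at least 3 vertices (one per matched edge).
Conversely {u4, q1, q2} meets every edge and has exactly 3 vertices, so 3 is optimal.

3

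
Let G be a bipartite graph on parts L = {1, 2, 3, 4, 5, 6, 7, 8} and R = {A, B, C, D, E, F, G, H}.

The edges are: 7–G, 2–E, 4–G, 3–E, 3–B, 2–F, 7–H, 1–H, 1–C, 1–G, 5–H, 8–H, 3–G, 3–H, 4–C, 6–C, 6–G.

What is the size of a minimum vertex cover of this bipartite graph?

The 5 edges 1–G, 2–E, 3–B, 4–C, 5–H form a matching, so any vertex cover needs at least 5 vertices (one per matched edge).
Conversely {2, 3, C, G, H} meets every edge and has exactly 5 vertices, so 5 is optimal.

5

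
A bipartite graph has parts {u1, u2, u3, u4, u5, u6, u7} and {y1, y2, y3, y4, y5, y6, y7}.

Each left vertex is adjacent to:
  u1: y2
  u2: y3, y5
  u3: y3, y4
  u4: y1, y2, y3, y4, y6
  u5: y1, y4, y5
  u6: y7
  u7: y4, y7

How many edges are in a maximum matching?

7

A valid assignment of size 7: u1-y2, u2-y5, u3-y3, u4-y6, u5-y1, u6-y7, u7-y4.
This saturates every left vertex, so 7 is the maximum.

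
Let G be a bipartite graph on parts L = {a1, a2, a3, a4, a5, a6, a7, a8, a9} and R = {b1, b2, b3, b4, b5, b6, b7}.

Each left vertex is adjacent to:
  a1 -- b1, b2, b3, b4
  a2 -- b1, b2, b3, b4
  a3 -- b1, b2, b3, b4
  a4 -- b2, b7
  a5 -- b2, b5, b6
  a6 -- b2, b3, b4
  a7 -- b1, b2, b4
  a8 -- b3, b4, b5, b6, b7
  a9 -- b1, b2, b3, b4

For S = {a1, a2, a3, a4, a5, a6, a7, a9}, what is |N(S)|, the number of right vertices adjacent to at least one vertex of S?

7

The union of neighbours of {a1, a2, a3, a4, a5, a6, a7, a9} is {b1, b2, b3, b4, b5, b6, b7}, which has 7 elements.
Since |N(S)| = 7 < |S| = 8, Hall's condition fails for this subset.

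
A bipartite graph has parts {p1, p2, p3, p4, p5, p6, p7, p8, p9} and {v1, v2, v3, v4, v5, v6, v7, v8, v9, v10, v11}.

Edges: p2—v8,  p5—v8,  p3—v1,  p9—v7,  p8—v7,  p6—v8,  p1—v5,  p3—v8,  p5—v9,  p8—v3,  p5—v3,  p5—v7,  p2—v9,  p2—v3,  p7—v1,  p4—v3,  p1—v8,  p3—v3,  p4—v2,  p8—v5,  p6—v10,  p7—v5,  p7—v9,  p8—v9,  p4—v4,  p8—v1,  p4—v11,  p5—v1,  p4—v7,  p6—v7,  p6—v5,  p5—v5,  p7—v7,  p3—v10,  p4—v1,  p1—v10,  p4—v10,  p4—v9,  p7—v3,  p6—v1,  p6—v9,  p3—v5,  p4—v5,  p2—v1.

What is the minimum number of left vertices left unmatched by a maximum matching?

1

For example, pair p1–v8, p2–v9, p3–v5, p4–v11, p5–v7, p6–v10, p7–v1, p8–v3.
The set {p1, p2, p3, p5, p6, p7, p8, p9} has only 7 neighbours ({v1, v10, v3, v5, v7, v8, v9}), so by Hall's theorem at most 8 of the 9 left vertices can be matched.
That matches 8 of the 9, leaving 1 unmatched; no matching can do better.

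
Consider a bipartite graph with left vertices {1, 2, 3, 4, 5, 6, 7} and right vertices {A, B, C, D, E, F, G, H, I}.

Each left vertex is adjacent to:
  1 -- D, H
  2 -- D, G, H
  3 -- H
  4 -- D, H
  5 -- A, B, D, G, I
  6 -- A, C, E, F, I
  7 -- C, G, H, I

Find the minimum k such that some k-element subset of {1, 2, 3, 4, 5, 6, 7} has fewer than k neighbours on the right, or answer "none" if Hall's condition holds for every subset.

Take S = {1, 3, 4}. Its neighbourhood is {D, H}, so |N(S)| = 2 < |S| = 3.
Every subset of size less than 3 has at least as many neighbours as members, so 3 is the minimum.

3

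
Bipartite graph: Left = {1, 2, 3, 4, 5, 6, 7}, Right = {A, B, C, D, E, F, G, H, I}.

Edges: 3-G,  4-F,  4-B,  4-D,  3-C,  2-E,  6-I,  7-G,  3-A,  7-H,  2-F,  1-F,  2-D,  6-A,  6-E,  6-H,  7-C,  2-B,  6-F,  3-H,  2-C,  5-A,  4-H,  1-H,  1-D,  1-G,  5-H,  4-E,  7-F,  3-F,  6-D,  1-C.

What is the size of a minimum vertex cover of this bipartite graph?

{1, 2, 3, 4, 5, 6, 7} is a vertex cover of size 7: every edge has an endpoint in this set.
No smaller cover exists because 1–G, 2–D, 3–A, 4–B, 5–H, 6–E, 7–F is a matching of size 7, and a cover must include an endpoint of each of these disjoint edges (König's theorem).

7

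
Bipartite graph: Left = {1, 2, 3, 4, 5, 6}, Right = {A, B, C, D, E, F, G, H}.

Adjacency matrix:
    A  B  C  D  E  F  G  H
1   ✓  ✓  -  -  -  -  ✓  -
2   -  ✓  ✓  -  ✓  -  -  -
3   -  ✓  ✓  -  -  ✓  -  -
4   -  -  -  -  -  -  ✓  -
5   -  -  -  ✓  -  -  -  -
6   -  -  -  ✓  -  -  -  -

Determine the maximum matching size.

5

For example, pair 1→B, 2→E, 3→F, 4→G, 5→D.
The set {5, 6} has only 1 neighbour ({D}), so by Hall's theorem at most 5 of the 6 left vertices can be matched.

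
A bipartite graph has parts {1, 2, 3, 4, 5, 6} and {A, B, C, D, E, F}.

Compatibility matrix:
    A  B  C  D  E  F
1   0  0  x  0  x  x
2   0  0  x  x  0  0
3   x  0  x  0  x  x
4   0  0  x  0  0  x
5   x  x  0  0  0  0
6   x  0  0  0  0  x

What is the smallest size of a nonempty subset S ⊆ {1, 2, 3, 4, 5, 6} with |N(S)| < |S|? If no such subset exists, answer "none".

A matching saturating every left vertex exists, for instance 1→E, 2→D, 3→A, 4→C, 5→B, 6→F.
By Hall's marriage theorem, this means |N(S)| ≥ |S| for every subset S, so no violating subset exists.

none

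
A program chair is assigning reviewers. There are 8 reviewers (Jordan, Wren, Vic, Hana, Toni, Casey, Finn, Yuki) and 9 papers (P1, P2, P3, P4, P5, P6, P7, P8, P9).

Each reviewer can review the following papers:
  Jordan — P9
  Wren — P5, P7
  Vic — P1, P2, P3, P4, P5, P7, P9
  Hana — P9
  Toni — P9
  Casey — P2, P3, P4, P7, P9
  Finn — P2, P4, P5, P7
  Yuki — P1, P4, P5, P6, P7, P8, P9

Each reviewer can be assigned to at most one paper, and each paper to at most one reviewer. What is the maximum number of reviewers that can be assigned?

6

A valid assignment of size 6: Jordan→P9, Wren→P5, Vic→P3, Casey→P2, Finn→P7, Yuki→P1.
The set {Jordan, Hana, Toni} has only 1 neighbour ({P9}), so by Hall's theorem at most 6 of the 8 reviewers can be matched.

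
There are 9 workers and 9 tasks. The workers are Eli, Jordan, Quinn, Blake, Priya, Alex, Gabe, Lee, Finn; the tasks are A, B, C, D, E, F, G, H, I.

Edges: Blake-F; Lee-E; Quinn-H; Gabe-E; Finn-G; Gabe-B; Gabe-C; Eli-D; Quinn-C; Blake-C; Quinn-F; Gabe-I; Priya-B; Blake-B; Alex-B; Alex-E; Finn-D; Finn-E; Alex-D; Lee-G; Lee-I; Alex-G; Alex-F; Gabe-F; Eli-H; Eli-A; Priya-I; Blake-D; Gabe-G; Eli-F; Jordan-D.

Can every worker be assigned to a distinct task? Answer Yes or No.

Yes

One maximum matching: Eli–A, Jordan–D, Quinn–H, Blake–C, Priya–I, Alex–B, Gabe–F, Lee–G, Finn–E.
Every worker is matched, so this is a perfect matching.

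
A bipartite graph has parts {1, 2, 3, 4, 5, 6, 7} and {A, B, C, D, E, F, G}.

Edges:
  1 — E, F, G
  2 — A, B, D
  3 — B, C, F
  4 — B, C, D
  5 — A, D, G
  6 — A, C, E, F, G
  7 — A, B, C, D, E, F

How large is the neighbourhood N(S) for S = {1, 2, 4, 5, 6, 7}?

The union of neighbours of {1, 2, 4, 5, 6, 7} is {A, B, C, D, E, F, G}, which has 7 elements.
Since |N(S)| = 7 ≥ |S| = 6, Hall's condition holds for this subset.

7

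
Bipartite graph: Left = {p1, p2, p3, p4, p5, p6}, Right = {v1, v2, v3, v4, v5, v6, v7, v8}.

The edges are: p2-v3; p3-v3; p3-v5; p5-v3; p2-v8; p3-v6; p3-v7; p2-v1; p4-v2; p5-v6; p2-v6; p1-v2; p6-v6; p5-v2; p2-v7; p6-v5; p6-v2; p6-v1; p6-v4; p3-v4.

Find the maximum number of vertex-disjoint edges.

5

One maximum matching: p1-v2, p2-v1, p3-v4, p5-v3, p6-v6.
The set {p1, p4} has only 1 neighbour ({v2}), so by Hall's theorem at most 5 of the 6 left vertices can be matched.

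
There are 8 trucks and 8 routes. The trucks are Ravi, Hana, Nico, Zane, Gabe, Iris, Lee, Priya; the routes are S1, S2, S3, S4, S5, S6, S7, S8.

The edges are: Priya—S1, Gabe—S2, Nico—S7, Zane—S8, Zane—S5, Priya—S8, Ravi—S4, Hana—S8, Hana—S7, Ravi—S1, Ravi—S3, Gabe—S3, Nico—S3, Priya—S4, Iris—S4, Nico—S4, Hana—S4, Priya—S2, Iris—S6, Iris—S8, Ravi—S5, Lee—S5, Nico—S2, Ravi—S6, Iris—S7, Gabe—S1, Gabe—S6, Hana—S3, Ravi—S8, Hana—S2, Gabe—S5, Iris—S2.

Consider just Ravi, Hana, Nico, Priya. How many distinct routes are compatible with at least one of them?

8

The union of neighbours of {Ravi, Hana, Nico, Priya} is {S1, S2, S3, S4, S5, S6, S7, S8}, which has 8 elements.
Since |N(S)| = 8 ≥ |S| = 4, Hall's condition holds for this subset.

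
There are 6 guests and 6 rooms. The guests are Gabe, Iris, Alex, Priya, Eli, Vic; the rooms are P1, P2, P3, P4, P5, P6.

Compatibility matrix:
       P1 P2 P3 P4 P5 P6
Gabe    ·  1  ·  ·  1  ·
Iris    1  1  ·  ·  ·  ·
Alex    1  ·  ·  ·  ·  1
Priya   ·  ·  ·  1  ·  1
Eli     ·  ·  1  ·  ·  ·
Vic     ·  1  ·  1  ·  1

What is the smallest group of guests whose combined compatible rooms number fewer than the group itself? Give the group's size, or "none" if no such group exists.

A matching saturating every guest exists, for instance Gabe→P5, Iris→P2, Alex→P1, Priya→P4, Eli→P3, Vic→P6.
By Hall's marriage theorem, this means |N(S)| ≥ |S| for every subset S, so no violating subset exists.

none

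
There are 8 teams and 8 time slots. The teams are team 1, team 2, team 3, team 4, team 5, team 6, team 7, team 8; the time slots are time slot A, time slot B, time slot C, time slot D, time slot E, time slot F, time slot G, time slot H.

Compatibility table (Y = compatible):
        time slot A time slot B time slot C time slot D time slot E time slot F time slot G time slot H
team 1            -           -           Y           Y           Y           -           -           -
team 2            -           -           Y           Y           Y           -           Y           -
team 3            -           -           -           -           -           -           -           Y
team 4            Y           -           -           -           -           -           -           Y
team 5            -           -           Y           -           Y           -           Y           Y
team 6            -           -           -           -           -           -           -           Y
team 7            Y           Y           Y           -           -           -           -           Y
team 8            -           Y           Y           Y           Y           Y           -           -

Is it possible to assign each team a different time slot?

No

The set {team 3, team 6} has only 1 neighbour ({time slot H}), so by Hall's theorem at most 7 of the 8 teams can be matched.
Hence no matching covers every team.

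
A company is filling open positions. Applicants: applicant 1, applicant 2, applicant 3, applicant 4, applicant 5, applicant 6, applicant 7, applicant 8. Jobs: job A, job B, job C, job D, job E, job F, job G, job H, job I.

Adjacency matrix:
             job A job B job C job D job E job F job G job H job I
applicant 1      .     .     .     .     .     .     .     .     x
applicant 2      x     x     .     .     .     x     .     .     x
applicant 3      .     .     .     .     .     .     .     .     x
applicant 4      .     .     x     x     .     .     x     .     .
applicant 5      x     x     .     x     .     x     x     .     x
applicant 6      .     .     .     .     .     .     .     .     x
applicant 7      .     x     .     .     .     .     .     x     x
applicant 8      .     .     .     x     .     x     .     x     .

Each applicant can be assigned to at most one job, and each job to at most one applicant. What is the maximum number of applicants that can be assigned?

6

One maximum matching: applicant 1–job I, applicant 2–job A, applicant 4–job G, applicant 5–job F, applicant 7–job B, applicant 8–job H.
The set {applicant 1, applicant 3, applicant 6} has only 1 neighbour ({job I}), so by Hall's theorem at most 6 of the 8 applicants can be matched.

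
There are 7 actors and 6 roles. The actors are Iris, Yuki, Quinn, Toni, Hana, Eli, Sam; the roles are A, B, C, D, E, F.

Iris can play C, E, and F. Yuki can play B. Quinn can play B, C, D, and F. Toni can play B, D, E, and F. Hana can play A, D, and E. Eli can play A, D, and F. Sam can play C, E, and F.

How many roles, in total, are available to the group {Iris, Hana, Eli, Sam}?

The union of neighbours of {Iris, Hana, Eli, Sam} is {A, C, D, E, F}, which has 5 elements.
Since |N(S)| = 5 ≥ |S| = 4, Hall's condition holds for this subset.

5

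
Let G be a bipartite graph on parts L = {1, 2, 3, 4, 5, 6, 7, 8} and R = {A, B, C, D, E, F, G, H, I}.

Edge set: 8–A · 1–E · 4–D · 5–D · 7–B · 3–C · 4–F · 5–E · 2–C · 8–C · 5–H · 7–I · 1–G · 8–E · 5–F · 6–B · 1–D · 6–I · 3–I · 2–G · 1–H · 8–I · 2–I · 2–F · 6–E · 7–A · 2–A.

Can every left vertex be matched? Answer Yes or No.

Yes

A valid assignment of size 8: 1→D, 2→G, 3→C, 4→F, 5→H, 6→E, 7→B, 8→I.
All 8 left vertices are covered.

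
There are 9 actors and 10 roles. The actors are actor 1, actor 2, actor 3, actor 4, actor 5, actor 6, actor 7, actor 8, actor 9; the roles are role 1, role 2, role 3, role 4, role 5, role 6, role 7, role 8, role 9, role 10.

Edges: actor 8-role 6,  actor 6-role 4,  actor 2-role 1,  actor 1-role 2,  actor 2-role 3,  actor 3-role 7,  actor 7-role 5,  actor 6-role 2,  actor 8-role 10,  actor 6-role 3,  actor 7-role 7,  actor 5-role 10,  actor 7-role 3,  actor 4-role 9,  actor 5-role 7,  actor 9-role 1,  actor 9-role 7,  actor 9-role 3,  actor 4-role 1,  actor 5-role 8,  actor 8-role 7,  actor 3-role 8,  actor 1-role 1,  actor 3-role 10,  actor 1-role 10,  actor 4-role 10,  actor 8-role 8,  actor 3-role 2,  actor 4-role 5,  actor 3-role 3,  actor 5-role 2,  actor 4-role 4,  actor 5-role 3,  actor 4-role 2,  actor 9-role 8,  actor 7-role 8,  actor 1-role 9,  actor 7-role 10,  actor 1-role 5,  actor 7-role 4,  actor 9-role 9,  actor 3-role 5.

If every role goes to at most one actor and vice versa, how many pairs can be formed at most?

9

One maximum matching: actor 1→role 9, actor 2→role 3, actor 3→role 2, actor 4→role 1, actor 5→role 8, actor 6→role 4, actor 7→role 5, actor 8→role 10, actor 9→role 7.
This saturates every actor, so 9 is the maximum.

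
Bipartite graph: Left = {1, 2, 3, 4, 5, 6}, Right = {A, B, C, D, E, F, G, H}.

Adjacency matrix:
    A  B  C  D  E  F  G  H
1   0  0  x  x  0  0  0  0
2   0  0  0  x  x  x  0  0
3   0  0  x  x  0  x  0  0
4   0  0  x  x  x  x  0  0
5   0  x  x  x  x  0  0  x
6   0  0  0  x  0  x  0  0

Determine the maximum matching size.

5

One maximum matching: 1-C, 2-D, 3-F, 4-E, 5-H.
The set {1, 2, 3, 4, 6} has only 4 neighbours ({C, D, E, F}), so by Hall's theorem at most 5 of the 6 left vertices can be matched.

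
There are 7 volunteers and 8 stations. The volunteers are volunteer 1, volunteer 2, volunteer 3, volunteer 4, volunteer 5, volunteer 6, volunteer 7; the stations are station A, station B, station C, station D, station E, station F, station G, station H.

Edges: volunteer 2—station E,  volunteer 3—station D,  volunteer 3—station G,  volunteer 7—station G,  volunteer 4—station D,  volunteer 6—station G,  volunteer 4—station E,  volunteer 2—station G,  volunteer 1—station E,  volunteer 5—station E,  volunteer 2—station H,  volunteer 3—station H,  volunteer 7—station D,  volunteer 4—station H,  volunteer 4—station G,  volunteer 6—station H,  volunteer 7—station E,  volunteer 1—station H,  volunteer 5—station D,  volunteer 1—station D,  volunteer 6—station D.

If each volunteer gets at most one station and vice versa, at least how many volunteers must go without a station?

3

One maximum matching: volunteer 1-station E, volunteer 2-station G, volunteer 3-station D, volunteer 4-station H.
The set {volunteer 1, volunteer 2, volunteer 3, volunteer 4, volunteer 5, volunteer 6, volunteer 7} has only 4 neighbours ({station D, station E, station G, station H}), so by Hall's theorem at most 4 of the 7 volunteers can be matched.
That matches 4 of the 7, leaving 3 unmatched; no matching can do better.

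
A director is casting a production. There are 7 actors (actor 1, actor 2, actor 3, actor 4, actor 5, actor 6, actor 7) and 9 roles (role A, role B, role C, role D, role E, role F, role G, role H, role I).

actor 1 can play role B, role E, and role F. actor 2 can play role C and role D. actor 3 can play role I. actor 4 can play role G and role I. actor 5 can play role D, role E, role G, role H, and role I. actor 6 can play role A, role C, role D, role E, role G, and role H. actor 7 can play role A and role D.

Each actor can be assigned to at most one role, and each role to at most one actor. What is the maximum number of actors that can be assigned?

7

One maximum matching: actor 1-role F, actor 2-role C, actor 3-role I, actor 4-role G, actor 5-role E, actor 6-role H, actor 7-role D.
All 7 actors are matched, so no larger matching exists.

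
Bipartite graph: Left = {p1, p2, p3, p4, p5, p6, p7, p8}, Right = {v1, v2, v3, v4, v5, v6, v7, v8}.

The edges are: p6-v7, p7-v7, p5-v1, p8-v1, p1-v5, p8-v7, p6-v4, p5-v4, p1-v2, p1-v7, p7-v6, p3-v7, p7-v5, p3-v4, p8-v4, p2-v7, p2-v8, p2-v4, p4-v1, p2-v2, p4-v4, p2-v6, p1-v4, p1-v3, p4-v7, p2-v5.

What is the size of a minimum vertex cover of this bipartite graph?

6

A maximum matching has 6 edges (e.g. p1–v3, p2–v8, p3–v4, p4–v7, p5–v1, p7–v6).
By König's theorem the minimum vertex cover has the same size. One such cover is {p1, p2, p7, v1, v4, v7}.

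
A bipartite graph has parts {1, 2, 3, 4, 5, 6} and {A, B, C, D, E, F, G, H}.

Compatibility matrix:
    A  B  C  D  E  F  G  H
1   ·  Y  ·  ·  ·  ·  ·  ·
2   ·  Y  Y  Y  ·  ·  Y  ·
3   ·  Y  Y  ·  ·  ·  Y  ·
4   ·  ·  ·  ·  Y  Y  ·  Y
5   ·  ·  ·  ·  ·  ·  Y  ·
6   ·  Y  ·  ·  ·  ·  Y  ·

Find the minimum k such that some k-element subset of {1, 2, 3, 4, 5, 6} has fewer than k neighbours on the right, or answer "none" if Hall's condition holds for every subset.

3

Take S = {1, 5, 6}. Its neighbourhood is {B, G}, so |N(S)| = 2 < |S| = 3.
Every subset of size less than 3 has at least as many neighbours as members, so 3 is the minimum.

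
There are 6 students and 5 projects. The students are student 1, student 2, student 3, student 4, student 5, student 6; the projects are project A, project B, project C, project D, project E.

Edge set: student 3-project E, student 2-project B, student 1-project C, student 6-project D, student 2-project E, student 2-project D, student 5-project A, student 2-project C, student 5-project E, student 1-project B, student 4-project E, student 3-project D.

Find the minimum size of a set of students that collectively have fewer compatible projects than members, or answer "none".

3

Take S = {student 3, student 4, student 6}. Its neighbourhood is {project D, project E}, so |N(S)| = 2 < |S| = 3.
Every subset of size less than 3 has at least as many neighbours as members, so 3 is the minimum.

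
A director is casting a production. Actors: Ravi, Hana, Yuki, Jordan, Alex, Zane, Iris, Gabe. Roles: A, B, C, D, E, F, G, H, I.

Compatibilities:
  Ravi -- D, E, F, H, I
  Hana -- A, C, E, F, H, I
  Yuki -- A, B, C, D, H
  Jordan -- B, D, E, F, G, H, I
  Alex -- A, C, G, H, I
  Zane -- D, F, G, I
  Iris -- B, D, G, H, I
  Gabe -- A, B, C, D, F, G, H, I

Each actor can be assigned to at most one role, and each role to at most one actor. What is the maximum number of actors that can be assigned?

One maximum matching: Ravi-E, Hana-F, Yuki-A, Jordan-B, Alex-I, Zane-D, Iris-H, Gabe-G.
All 8 actors are matched, so no larger matching exists.

8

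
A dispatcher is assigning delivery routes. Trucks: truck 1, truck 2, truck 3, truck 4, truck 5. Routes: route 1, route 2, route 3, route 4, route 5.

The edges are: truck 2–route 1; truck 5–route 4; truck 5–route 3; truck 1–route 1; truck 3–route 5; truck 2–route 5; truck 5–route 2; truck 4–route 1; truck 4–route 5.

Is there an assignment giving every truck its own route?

The set {truck 1, truck 2, truck 3, truck 4} has only 2 neighbours ({route 1, route 5}), so by Hall's theorem at most 3 of the 5 trucks can be matched.
Hence no matching covers every truck.

No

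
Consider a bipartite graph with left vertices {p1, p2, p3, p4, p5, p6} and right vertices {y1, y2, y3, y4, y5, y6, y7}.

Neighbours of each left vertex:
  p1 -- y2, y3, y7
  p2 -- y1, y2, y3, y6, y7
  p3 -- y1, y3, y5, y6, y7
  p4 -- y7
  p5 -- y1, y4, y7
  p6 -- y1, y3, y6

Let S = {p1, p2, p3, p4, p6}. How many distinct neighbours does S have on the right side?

The union of neighbours of {p1, p2, p3, p4, p6} is {y1, y2, y3, y5, y6, y7}, which has 6 elements.
Since |N(S)| = 6 ≥ |S| = 5, Hall's condition holds for this subset.

6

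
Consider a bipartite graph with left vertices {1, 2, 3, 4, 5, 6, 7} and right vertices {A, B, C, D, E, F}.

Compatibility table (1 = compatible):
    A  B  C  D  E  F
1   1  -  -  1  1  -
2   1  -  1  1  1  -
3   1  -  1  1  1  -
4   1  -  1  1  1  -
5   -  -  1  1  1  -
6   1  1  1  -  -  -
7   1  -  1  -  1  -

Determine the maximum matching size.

A valid assignment of size 5: 1–A, 2–D, 3–C, 4–E, 6–B.
The set {1, 2, 3, 4, 5, 7} has only 4 neighbours ({A, C, D, E}), so by Hall's theorem at most 5 of the 7 left vertices can be matched.

5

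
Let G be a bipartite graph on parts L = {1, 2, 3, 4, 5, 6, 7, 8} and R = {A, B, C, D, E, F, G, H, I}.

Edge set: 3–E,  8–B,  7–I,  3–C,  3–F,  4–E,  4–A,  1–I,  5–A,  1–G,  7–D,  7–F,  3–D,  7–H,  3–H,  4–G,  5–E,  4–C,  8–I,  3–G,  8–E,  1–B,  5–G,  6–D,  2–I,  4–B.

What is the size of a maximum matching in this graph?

One maximum matching: 1–G, 2–I, 3–E, 4–C, 5–A, 6–D, 7–F, 8–B.
This saturates every left vertex, so 8 is the maximum.

8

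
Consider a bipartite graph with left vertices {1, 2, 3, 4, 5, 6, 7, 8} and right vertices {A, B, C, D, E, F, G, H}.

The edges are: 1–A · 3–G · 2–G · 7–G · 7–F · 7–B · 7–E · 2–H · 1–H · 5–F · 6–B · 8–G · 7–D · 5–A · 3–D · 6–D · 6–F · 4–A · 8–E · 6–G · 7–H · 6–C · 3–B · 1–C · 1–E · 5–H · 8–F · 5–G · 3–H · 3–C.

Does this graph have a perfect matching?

One maximum matching: 1-C, 2-H, 3-D, 4-A, 5-F, 6-B, 7-G, 8-E.
Every left vertex is matched, so this is a perfect matching.

Yes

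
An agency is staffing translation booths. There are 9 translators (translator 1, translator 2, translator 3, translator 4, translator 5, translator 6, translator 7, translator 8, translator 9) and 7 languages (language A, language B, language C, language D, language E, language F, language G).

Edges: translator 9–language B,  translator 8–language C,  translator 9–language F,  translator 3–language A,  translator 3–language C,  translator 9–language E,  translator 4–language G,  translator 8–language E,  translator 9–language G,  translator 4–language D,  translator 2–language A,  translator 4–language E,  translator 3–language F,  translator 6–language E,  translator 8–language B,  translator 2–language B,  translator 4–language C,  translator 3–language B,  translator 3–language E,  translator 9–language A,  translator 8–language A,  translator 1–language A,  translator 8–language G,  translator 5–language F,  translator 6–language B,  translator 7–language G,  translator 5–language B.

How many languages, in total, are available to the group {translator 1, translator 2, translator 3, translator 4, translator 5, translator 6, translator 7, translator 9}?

7

The union of neighbours of {translator 1, translator 2, translator 3, translator 4, translator 5, translator 6, translator 7, translator 9} is {language A, language B, language C, language D, language E, language F, language G}, which has 7 elements.
Since |N(S)| = 7 < |S| = 8, Hall's condition fails for this subset.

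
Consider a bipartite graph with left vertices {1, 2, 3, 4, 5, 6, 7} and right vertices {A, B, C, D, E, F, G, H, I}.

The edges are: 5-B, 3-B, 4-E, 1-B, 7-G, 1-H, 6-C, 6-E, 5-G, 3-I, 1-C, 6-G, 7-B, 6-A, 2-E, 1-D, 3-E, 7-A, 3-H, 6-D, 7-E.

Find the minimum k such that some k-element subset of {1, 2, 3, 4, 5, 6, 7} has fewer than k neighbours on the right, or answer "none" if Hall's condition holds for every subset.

2

Take S = {2, 4}. Its neighbourhood is {E}, so |N(S)| = 1 < |S| = 2.
No single vertex violates Hall's condition since each has at least one neighbour, so 2 is the minimum.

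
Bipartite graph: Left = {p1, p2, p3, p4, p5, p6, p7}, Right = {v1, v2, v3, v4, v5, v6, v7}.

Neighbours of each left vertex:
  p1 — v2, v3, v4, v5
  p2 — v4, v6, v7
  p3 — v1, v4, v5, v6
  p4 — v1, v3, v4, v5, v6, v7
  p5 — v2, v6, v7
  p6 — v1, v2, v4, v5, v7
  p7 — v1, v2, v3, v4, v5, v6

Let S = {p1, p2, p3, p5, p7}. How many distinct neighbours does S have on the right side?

The union of neighbours of {p1, p2, p3, p5, p7} is {v1, v2, v3, v4, v5, v6, v7}, which has 7 elements.
Since |N(S)| = 7 ≥ |S| = 5, Hall's condition holds for this subset.

7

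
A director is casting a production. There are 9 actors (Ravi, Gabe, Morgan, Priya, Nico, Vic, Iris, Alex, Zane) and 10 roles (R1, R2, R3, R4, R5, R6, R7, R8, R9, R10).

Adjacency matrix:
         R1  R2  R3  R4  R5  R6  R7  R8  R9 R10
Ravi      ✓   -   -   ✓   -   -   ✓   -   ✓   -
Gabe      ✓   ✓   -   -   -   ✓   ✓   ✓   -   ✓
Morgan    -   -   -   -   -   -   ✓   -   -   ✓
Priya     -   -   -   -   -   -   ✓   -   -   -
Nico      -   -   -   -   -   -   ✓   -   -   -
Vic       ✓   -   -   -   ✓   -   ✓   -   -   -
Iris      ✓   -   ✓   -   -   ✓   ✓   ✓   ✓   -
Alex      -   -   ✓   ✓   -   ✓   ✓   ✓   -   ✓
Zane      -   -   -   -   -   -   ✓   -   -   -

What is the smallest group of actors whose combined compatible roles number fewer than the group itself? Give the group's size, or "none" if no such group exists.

2

Take S = {Priya, Nico}. Its neighbourhood is {R7}, so |N(S)| = 1 < |S| = 2.
No single vertex violates Hall's condition since each has at least one neighbour, so 2 is the minimum.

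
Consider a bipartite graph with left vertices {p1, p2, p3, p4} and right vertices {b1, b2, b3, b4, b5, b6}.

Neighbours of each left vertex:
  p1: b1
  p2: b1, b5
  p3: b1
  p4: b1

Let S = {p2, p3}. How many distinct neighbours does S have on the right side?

The union of neighbours of {p2, p3} is {b1, b5}, which has 2 elements.
Since |N(S)| = 2 ≥ |S| = 2, Hall's condition holds for this subset.

2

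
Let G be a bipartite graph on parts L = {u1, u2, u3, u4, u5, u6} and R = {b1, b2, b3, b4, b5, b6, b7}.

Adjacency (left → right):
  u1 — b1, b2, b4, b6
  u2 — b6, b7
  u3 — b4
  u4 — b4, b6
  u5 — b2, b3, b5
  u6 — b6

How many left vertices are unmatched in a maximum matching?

For example, pair u1→b2, u2→b7, u3→b4, u4→b6, u5→b3.
The set {u3, u4, u6} has only 2 neighbours ({b4, b6}), so by Hall's theorem at most 5 of the 6 left vertices can be matched.
That matches 5 of the 6, leaving 1 unmatched; no matching can do better.

1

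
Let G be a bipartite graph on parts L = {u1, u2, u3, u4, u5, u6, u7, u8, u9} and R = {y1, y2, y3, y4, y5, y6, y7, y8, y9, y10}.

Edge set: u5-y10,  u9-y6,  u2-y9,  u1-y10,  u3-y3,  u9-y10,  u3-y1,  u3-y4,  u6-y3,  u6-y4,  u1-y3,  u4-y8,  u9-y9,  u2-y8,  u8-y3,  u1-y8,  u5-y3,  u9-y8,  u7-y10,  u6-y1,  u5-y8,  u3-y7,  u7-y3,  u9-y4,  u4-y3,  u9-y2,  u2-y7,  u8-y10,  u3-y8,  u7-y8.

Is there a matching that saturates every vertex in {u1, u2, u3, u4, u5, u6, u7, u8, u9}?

The set {u1, u4, u5, u7, u8} has only 3 neighbours ({y10, y3, y8}), so by Hall's theorem at most 7 of the 9 left vertices can be matched.
Hence no matching covers every left vertex.

No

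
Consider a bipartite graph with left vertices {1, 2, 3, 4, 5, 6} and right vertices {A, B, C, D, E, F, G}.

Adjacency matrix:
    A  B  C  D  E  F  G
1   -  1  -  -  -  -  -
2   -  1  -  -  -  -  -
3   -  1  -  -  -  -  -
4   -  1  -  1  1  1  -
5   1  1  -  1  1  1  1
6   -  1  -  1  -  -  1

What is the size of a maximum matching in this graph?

One maximum matching: 1→B, 4→E, 5→A, 6→G.
The set {1, 2, 3} has only 1 neighbour ({B}), so by Hall's theorem at most 4 of the 6 left vertices can be matched.

4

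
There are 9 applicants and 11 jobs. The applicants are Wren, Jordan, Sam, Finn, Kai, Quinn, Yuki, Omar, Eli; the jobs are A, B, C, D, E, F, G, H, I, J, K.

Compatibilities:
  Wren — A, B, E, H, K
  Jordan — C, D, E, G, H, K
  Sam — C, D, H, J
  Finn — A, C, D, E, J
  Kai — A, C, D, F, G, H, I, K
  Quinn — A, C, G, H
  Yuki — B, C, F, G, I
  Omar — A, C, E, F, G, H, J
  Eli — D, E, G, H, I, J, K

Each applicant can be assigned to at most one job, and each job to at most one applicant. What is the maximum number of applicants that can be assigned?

9

For example, pair Wren→A, Jordan→K, Sam→C, Finn→E, Kai→F, Quinn→H, Yuki→B, Omar→G, Eli→J.
This saturates every applicant, so 9 is the maximum.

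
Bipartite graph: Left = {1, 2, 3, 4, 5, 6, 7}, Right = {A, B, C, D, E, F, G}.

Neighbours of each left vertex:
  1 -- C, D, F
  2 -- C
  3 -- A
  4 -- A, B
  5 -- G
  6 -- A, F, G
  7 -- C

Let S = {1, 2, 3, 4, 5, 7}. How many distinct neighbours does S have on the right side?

The union of neighbours of {1, 2, 3, 4, 5, 7} is {A, B, C, D, F, G}, which has 6 elements.
Since |N(S)| = 6 ≥ |S| = 6, Hall's condition holds for this subset.

6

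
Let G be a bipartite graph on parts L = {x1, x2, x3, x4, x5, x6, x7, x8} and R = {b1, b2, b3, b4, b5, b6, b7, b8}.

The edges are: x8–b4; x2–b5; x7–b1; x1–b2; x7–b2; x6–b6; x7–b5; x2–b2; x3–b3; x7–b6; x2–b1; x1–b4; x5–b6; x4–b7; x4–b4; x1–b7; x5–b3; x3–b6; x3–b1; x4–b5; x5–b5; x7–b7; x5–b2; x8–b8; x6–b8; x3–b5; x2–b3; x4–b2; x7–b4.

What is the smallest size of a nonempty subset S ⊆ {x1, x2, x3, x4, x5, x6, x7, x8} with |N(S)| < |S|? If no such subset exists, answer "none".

A matching saturating every left vertex exists, for instance x1→b4, x2→b5, x3→b3, x4→b7, x5→b2, x6→b6, x7→b1, x8→b8.
By Hall's marriage theorem, this means |N(S)| ≥ |S| for every subset S, so no violating subset exists.

none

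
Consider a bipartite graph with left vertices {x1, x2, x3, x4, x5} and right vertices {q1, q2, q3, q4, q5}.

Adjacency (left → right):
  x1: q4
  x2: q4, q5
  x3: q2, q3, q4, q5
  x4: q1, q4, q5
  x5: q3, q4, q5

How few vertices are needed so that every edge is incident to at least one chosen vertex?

5

{x1, x2, x3, x4, x5} is a vertex cover of size 5: every edge has an endpoint in this set.
No smaller cover exists because x1–q4, x2–q5, x3–q2, x4–q1, x5–q3 is a matching of size 5, and a cover must include an endpoint of each of these disjoint edges (König's theorem).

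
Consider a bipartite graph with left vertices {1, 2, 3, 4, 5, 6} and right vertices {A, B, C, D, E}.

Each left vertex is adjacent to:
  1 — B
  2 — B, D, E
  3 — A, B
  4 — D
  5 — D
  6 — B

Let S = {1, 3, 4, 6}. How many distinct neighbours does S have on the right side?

3

The union of neighbours of {1, 3, 4, 6} is {A, B, D}, which has 3 elements.
Since |N(S)| = 3 < |S| = 4, Hall's condition fails for this subset.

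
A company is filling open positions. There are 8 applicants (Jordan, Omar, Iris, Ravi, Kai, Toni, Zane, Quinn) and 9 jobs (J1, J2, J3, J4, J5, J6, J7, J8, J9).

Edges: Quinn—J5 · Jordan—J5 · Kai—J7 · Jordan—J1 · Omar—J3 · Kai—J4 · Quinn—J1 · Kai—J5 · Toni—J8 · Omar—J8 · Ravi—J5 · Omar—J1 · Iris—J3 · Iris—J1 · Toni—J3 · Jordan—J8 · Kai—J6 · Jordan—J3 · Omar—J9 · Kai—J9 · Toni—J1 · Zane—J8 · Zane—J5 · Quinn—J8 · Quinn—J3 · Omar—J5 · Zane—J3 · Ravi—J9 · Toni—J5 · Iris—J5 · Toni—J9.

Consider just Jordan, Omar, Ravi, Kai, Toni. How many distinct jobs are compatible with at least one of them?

The union of neighbours of {Jordan, Omar, Ravi, Kai, Toni} is {J1, J3, J4, J5, J6, J7, J8, J9}, which has 8 elements.
Since |N(S)| = 8 ≥ |S| = 5, Hall's condition holds for this subset.

8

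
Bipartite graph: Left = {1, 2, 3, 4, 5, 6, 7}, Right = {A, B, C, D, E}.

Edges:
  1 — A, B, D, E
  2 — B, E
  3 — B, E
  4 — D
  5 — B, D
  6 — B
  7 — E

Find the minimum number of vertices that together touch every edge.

A maximum matching has 4 edges (e.g. 1–A, 2–E, 3–B, 4–D).
By König's theorem the minimum vertex cover has the same size. One such cover is {1, B, D, E}.

4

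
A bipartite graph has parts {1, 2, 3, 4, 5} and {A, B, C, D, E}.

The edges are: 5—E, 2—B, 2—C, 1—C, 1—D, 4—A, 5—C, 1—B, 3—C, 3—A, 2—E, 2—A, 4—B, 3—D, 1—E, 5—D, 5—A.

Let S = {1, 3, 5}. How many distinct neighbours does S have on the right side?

5

The union of neighbours of {1, 3, 5} is {A, B, C, D, E}, which has 5 elements.
Since |N(S)| = 5 ≥ |S| = 3, Hall's condition holds for this subset.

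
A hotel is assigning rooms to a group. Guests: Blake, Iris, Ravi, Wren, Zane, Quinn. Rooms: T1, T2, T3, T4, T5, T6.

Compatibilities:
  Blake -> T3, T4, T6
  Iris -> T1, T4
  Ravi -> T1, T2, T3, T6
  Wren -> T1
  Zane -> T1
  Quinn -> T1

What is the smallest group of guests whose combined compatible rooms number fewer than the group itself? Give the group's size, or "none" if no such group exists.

2

Take S = {Wren, Zane}. Its neighbourhood is {T1}, so |N(S)| = 1 < |S| = 2.
No single vertex violates Hall's condition since each has at least one neighbour, so 2 is the minimum.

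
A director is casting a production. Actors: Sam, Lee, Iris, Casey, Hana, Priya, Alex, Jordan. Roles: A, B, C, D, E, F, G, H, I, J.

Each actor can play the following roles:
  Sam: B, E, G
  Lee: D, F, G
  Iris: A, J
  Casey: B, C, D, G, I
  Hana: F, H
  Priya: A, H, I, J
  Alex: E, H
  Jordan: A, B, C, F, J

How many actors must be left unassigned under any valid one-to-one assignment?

One maximum matching: Sam–B, Lee–D, Iris–A, Casey–G, Hana–F, Priya–H, Alex–E, Jordan–J.
All 8 actors are matched, so no larger matching exists.
That matches 8 of the 8, leaving 0 unmatched; no matching can do better.

0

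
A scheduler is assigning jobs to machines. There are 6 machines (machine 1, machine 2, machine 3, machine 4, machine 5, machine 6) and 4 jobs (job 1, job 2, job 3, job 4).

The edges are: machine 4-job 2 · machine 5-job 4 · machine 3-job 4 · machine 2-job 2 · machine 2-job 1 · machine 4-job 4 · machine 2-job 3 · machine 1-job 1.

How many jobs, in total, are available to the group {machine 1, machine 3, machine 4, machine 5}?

The union of neighbours of {machine 1, machine 3, machine 4, machine 5} is {job 1, job 2, job 4}, which has 3 elements.
Since |N(S)| = 3 < |S| = 4, Hall's condition fails for this subset.

3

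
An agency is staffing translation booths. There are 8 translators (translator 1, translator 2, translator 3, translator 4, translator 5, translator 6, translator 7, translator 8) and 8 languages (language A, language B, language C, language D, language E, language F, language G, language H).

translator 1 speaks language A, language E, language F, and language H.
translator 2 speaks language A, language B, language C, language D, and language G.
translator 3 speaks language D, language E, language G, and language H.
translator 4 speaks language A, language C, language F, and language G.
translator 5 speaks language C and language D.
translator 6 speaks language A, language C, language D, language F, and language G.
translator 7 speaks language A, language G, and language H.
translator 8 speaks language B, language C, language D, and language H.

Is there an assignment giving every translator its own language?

For example, pair translator 1-language E, translator 2-language B, translator 3-language G, translator 4-language A, translator 5-language C, translator 6-language F, translator 7-language H, translator 8-language D.
All 8 translators are covered.

Yes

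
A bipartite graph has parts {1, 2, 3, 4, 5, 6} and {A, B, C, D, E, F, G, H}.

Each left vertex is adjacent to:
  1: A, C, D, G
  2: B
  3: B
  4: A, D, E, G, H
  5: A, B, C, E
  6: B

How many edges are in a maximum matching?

4

A valid assignment of size 4: 1-C, 2-B, 4-G, 5-E.
The set {2, 3, 6} has only 1 neighbour ({B}), so by Hall's theorem at most 4 of the 6 left vertices can be matched.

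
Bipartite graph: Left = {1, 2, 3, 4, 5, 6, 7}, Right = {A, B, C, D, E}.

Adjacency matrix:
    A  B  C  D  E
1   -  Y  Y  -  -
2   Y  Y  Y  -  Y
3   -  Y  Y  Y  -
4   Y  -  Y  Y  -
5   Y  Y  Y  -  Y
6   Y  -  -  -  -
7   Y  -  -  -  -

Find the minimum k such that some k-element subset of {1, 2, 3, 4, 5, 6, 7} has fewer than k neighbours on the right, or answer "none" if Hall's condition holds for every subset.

2

Take S = {6, 7}. Its neighbourhood is {A}, so |N(S)| = 1 < |S| = 2.
No single vertex violates Hall's condition since each has at least one neighbour, so 2 is the minimum.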